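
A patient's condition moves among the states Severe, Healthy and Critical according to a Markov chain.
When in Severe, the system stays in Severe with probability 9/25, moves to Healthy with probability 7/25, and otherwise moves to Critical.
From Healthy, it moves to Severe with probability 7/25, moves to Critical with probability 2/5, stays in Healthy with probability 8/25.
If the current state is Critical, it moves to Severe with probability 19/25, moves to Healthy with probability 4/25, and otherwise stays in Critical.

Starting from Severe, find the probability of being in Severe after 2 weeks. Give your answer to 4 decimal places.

0.4816

Sum over the intermediate state after 1 week:
P = P(Severe→Severe)·P(Severe→Severe) + P(Severe→Healthy)·P(Healthy→Severe) + P(Severe→Critical)·P(Critical→Severe)
  = 0.36×0.36 + 0.28×0.28 + 0.36×0.76
  = 0.1296 + 0.0784 + 0.2736 = 0.4816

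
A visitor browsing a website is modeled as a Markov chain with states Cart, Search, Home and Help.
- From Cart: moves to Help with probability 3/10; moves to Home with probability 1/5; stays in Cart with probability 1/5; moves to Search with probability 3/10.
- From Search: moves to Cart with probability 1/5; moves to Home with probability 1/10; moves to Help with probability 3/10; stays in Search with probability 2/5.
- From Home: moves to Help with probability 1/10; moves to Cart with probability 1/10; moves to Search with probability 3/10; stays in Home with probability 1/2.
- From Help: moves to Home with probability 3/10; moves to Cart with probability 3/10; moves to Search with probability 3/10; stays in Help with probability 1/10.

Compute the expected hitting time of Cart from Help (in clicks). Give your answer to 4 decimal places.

Let t(s) be the expected number of clicks to first reach Cart from state s, with t(Cart) = 0. Conditioning on the first click:
t(Search) = 1 + 0.4·t(Search) + 0.1·t(Home) + 0.3·t(Help)
t(Home) = 1 + 0.3·t(Search) + 0.5·t(Home) + 0.1·t(Help)
t(Help) = 1 + 0.3·t(Search) + 0.3·t(Home) + 0.1·t(Help)
Solving: t(Search) = 5.0667, t(Home) = 6.0000, t(Help) = 4.8000.
Expected clicks from Help to Cart: 4.8000.

4.8000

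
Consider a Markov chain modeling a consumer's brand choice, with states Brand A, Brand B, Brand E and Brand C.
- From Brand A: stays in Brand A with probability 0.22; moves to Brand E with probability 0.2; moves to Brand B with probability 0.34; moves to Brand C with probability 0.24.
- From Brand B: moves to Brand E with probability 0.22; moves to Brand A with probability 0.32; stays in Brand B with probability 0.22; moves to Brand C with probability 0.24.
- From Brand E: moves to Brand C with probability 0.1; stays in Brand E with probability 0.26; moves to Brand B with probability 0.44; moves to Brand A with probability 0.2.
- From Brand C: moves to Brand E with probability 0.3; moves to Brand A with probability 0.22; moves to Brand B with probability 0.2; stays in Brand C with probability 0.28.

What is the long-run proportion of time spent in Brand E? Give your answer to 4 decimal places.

0.2420

Let the stationary distribution be π with π = πP and π_1 + π_2 + π_3 + π_4 = 1.
π_1 = 0.22·π_1 + 0.32·π_2 + 0.2·π_3 + 0.22·π_4
π_2 = 0.34·π_1 + 0.22·π_2 + 0.44·π_3 + 0.2·π_4
π_3 = 0.2·π_1 + 0.22·π_2 + 0.26·π_3 + 0.3·π_4
Solving with the normalization constraint gives π = (0.2450, 0.2983, 0.2420, 0.2147).
So the stationary probability of Brand E is 0.2420.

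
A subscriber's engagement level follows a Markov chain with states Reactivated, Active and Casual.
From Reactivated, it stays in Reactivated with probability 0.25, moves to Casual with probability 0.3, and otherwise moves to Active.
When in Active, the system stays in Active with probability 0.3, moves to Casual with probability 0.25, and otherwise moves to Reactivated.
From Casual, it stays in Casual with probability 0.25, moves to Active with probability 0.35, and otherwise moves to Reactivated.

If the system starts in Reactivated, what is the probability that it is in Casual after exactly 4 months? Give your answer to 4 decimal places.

Propagate the distribution vector 4 months from Reactivated.
After 0 months: (1.0000, 0.0000, 0.0000)
After 1 month: (0.2500, 0.4500, 0.3000)
After 2 months: (0.3850, 0.3525, 0.2625)
After 3 months: (0.3599, 0.3709, 0.2693)
After 4 months: (0.3646, 0.3674, 0.2680)
P(in Casual after 4 months) = 0.2680

0.2680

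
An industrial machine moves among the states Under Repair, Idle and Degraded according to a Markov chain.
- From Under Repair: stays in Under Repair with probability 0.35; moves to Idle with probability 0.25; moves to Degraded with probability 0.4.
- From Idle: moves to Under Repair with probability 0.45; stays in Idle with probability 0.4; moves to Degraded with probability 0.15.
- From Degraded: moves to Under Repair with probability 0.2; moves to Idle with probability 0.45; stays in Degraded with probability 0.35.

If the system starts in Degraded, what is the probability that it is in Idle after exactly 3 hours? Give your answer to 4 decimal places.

0.3621

Propagate the distribution vector 3 hours from Degraded.
After 0 hours: (0.0000, 0.0000, 1.0000)
After 1 hour: (0.2000, 0.4500, 0.3500)
After 2 hours: (0.3425, 0.3875, 0.2700)
After 3 hours: (0.3483, 0.3621, 0.2896)
P(in Idle after 3 hours) = 0.3621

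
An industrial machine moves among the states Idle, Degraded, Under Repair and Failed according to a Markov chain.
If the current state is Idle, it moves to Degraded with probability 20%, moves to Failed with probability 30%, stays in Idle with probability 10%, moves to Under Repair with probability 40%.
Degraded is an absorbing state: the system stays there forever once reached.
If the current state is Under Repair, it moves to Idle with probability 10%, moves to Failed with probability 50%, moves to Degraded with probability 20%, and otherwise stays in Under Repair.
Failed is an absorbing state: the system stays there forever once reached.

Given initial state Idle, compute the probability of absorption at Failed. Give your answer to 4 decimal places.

0.6471

Let h(s) be the probability of absorption at Failed starting from transient state s. Then h(Failed) = 1 and h(Degraded) = 0. By first-step analysis:
h(Idle) = 0.1·h(Idle) + 0.2·0 + 0.4·h(Under Repair) + 0.3·1
h(Under Repair) = 0.1·h(Idle) + 0.2·0 + 0.2·h(Under Repair) + 0.5·1
Solving: h(Idle) = 0.6471, h(Under Repair) = 0.7059.
Starting from Idle, the probability is 0.6471.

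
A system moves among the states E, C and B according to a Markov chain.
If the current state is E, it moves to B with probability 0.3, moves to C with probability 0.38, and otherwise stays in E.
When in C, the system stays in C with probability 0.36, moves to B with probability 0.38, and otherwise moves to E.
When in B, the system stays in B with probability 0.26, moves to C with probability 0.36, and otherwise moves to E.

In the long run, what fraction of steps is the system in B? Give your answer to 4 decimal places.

0.3166

Let the stationary distribution be π with π = πP and π_1 + π_2 + π_3 = 1.
π_1 = 0.32·π_1 + 0.26·π_2 + 0.38·π_3
π_2 = 0.38·π_1 + 0.36·π_2 + 0.36·π_3
Solving with the normalization constraint gives π = (0.3170, 0.3663, 0.3166).
So the stationary probability of B is 0.3166.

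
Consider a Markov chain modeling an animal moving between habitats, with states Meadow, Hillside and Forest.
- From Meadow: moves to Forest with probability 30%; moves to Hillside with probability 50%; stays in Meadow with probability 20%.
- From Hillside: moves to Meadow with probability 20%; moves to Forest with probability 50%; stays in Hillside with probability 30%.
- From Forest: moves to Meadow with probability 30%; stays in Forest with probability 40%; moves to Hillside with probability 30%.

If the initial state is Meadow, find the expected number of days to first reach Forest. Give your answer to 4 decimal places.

2.6087

Let t(s) be the expected number of days to first reach Forest from state s, with t(Forest) = 0. Conditioning on the first day:
t(Meadow) = 1 + 0.2·t(Meadow) + 0.5·t(Hillside)
t(Hillside) = 1 + 0.2·t(Meadow) + 0.3·t(Hillside)
Solving: t(Meadow) = 2.6087, t(Hillside) = 2.1739.
Expected days from Meadow to Forest: 2.6087.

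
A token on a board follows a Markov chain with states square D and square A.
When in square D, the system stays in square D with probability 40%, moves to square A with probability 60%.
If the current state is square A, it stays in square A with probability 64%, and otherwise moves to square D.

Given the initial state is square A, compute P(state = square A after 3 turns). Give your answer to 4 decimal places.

Propagate the distribution vector 3 turns from square A.
After 0 turns: (0.0000, 1.0000)
After 1 turn: (0.3600, 0.6400)
After 2 turns: (0.3744, 0.6256)
After 3 turns: (0.3750, 0.6250)
P(in square A after 3 turns) = 0.6250

0.6250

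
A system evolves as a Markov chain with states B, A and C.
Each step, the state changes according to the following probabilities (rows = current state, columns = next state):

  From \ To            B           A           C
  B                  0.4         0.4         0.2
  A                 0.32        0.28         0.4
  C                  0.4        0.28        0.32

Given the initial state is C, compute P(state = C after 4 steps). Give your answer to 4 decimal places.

0.3012

Propagate the distribution vector 4 steps from C.
After 0 steps: (0.0000, 0.0000, 1.0000)
After 1 step: (0.4000, 0.2800, 0.3200)
After 2 steps: (0.3776, 0.3280, 0.2944)
After 3 steps: (0.3738, 0.3253, 0.3009)
After 4 steps: (0.3740, 0.3249, 0.3012)
P(in C after 4 steps) = 0.3012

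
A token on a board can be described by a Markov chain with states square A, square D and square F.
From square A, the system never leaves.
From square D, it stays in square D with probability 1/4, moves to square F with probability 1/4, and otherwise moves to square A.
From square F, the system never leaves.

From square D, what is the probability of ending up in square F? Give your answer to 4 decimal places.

0.3333

Let h(s) be the probability of absorption at square F starting from transient state s. Then h(square F) = 1 and h(square A) = 0. By first-step analysis:
h(square D) = 0.5·0 + 0.25·h(square D) + 0.25·1
Solving: h(square D) = 0.3333.
Starting from square D, the probability is 0.3333.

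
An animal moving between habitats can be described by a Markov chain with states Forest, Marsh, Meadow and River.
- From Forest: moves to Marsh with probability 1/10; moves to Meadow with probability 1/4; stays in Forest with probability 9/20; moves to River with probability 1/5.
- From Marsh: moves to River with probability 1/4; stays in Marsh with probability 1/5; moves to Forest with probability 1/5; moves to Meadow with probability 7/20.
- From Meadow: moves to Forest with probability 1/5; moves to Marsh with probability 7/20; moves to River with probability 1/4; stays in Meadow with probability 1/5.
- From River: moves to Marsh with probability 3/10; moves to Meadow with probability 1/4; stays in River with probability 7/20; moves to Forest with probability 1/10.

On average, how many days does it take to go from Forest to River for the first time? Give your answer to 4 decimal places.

Let t(s) be the expected number of days to first reach River from state s, with t(River) = 0. Conditioning on the first day:
t(Forest) = 1 + 0.45·t(Forest) + 0.1·t(Marsh) + 0.25·t(Meadow)
t(Marsh) = 1 + 0.2·t(Forest) + 0.2·t(Marsh) + 0.35·t(Meadow)
t(Meadow) = 1 + 0.2·t(Forest) + 0.35·t(Marsh) + 0.2·t(Meadow)
Solving: t(Forest) = 4.5070, t(Marsh) = 4.2254, t(Meadow) = 4.2254.
Expected days from Forest to River: 4.5070.

4.5070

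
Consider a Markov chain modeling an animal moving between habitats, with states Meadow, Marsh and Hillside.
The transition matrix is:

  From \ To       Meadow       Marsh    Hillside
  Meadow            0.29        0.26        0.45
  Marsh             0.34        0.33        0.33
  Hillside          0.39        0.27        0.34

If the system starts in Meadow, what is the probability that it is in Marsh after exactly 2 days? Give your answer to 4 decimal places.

0.2827

Sum over the intermediate state after 1 day:
P = P(Meadow→Meadow)·P(Meadow→Marsh) + P(Meadow→Marsh)·P(Marsh→Marsh) + P(Meadow→Hillside)·P(Hillside→Marsh)
  = 0.29×0.26 + 0.26×0.33 + 0.45×0.27
  = 0.0754 + 0.0858 + 0.1215 = 0.2827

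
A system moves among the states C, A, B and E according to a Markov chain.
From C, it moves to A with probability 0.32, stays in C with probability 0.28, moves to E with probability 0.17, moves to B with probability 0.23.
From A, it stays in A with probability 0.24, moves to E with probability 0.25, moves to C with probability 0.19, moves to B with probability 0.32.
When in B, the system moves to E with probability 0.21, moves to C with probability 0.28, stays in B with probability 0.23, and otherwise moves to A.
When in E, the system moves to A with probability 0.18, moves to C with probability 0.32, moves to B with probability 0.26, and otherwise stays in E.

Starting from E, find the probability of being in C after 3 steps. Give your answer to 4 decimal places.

0.2649

Propagate the distribution vector 3 steps from E.
After 0 steps: (0.0000, 0.0000, 0.0000, 1.0000)
After 1 step: (0.3200, 0.1800, 0.2600, 0.2400)
After 2 steps: (0.2734, 0.2616, 0.2534, 0.2116)
After 3 steps: (0.2649, 0.2593, 0.2599, 0.2159)
P(in C after 3 steps) = 0.2649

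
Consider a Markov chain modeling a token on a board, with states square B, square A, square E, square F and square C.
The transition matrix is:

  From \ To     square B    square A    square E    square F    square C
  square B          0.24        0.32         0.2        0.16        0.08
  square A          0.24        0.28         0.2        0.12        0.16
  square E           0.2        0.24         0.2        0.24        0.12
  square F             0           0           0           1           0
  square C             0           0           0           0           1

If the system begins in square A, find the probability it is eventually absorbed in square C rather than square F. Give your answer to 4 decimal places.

0.4654

Let h(s) be the probability of absorption at square C starting from transient state s. Then h(square C) = 1 and h(square F) = 0. By first-step analysis:
h(square B) = 0.24·h(square B) + 0.32·h(square A) + 0.2·h(square E) + 0.16·0 + 0.08·1
h(square A) = 0.24·h(square B) + 0.28·h(square A) + 0.2·h(square E) + 0.12·0 + 0.16·1
h(square E) = 0.2·h(square B) + 0.24·h(square A) + 0.2·h(square E) + 0.24·0 + 0.12·1
Solving: h(square B) = 0.4040, h(square A) = 0.4654, h(square E) = 0.3906.
Starting from square A, the probability is 0.4654.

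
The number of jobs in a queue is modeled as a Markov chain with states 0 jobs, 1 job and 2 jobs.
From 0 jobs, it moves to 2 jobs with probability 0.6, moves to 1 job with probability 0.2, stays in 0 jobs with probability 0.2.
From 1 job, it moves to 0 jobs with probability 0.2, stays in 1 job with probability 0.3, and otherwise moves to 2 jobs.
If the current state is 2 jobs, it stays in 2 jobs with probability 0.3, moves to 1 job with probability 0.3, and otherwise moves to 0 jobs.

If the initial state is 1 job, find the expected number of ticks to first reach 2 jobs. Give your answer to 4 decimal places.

Let t(s) be the expected number of ticks to first reach 2 jobs from state s, with t(2 jobs) = 0. Conditioning on the first tick:
t(0 jobs) = 1 + 0.2·t(0 jobs) + 0.2·t(1 job)
t(1 job) = 1 + 0.2·t(0 jobs) + 0.3·t(1 job)
Solving: t(0 jobs) = 1.7308, t(1 job) = 1.9231.
Expected ticks from 1 job to 2 jobs: 1.9231.

1.9231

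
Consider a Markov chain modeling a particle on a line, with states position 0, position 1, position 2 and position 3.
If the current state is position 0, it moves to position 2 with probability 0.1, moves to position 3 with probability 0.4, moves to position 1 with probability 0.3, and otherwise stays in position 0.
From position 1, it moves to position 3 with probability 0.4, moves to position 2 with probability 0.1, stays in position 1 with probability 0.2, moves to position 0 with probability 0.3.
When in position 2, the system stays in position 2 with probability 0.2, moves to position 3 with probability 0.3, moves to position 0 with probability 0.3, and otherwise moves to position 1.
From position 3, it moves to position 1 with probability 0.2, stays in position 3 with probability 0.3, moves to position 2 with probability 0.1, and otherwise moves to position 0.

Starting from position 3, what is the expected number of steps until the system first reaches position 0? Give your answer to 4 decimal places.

2.7108

Let t(s) be the expected number of steps to first reach position 0 from state s, with t(position 0) = 0. Conditioning on the first step:
t(position 1) = 1 + 0.2·t(position 1) + 0.1·t(position 2) + 0.4·t(position 3)
t(position 2) = 1 + 0.2·t(position 1) + 0.2·t(position 2) + 0.3·t(position 3)
t(position 3) = 1 + 0.2·t(position 1) + 0.1·t(position 2) + 0.3·t(position 3)
Solving: t(position 1) = 2.9819, t(position 2) = 3.0120, t(position 3) = 2.7108.
Expected steps from position 3 to position 0: 2.7108.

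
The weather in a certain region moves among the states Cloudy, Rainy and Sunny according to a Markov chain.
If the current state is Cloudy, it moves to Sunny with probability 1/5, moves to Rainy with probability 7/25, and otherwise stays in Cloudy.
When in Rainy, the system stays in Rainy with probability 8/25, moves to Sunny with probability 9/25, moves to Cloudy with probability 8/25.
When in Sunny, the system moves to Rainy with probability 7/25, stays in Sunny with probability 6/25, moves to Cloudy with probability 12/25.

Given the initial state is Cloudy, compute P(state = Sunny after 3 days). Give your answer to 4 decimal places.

0.2567

Propagate the distribution vector 3 days from Cloudy.
After 0 days: (1.0000, 0.0000, 0.0000)
After 1 day: (0.5200, 0.2800, 0.2000)
After 2 days: (0.4560, 0.2912, 0.2528)
After 3 days: (0.4516, 0.2916, 0.2567)
P(in Sunny after 3 days) = 0.2567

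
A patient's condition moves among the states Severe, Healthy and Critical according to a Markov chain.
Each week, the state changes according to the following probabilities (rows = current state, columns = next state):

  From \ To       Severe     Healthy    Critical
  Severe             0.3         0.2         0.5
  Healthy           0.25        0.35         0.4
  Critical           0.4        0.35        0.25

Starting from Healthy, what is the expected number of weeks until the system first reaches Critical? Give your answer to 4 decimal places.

2.3457

Let t(s) be the expected number of weeks to first reach Critical from state s, with t(Critical) = 0. Conditioning on the first week:
t(Severe) = 1 + 0.3·t(Severe) + 0.2·t(Healthy)
t(Healthy) = 1 + 0.25·t(Severe) + 0.35·t(Healthy)
Solving: t(Severe) = 2.0988, t(Healthy) = 2.3457.
Expected weeks from Healthy to Critical: 2.3457.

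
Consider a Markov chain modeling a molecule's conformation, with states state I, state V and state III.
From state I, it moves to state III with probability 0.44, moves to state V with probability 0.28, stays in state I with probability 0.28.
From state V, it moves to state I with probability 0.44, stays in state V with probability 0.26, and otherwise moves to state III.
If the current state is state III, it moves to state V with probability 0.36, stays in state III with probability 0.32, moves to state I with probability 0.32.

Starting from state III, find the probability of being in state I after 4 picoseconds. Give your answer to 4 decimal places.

Propagate the distribution vector 4 picoseconds from state III.
After 0 picoseconds: (0.0000, 0.0000, 1.0000)
After 1 picosecond: (0.3200, 0.3600, 0.3200)
After 2 picoseconds: (0.3504, 0.2984, 0.3512)
After 3 picoseconds: (0.3418, 0.3021, 0.3561)
After 4 picoseconds: (0.3426, 0.3024, 0.3550)
P(in state I after 4 picoseconds) = 0.3426

0.3426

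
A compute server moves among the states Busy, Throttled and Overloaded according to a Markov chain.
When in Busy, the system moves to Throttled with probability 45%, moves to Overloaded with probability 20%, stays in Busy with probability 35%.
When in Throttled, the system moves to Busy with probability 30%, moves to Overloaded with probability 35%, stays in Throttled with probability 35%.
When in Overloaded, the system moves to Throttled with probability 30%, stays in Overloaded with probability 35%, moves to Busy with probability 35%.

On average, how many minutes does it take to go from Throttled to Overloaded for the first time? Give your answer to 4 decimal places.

Let t(s) be the expected number of minutes to first reach Overloaded from state s, with t(Overloaded) = 0. Conditioning on the first minute:
t(Busy) = 1 + 0.35·t(Busy) + 0.45·t(Throttled)
t(Throttled) = 1 + 0.3·t(Busy) + 0.35·t(Throttled)
Solving: t(Busy) = 3.8261, t(Throttled) = 3.3043.
Expected minutes from Throttled to Overloaded: 3.3043.

3.3043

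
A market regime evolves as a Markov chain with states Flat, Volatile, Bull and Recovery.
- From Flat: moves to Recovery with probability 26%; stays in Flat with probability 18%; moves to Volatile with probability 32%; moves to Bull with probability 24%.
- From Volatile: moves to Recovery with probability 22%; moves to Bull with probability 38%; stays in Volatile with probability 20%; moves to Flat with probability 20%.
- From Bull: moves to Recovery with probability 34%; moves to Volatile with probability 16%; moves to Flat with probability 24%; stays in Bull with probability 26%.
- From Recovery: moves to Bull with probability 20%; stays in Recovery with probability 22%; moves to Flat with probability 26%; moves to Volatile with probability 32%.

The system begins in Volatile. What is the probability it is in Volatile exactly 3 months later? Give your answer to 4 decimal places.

Propagate the distribution vector 3 months from Volatile.
After 0 months: (0.0000, 1.0000, 0.0000, 0.0000)
After 1 month: (0.2000, 0.2000, 0.3800, 0.2200)
After 2 months: (0.2244, 0.2352, 0.2668, 0.2736)
After 3 months: (0.2226, 0.2491, 0.2673, 0.2610)
P(in Volatile after 3 months) = 0.2491

0.2491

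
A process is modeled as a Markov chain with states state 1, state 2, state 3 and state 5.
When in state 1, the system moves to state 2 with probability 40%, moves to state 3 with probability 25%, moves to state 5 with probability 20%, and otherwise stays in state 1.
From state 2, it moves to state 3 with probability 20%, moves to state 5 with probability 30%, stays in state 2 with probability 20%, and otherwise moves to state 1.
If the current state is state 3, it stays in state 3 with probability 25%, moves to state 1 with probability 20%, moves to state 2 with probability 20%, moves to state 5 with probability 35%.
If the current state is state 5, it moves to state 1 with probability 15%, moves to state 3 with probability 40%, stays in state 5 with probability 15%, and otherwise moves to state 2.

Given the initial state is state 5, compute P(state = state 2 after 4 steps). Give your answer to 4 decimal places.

Propagate the distribution vector 4 steps from state 5.
After 0 steps: (0.0000, 0.0000, 0.0000, 1.0000)
After 1 step: (0.1500, 0.3000, 0.4000, 0.1500)
After 2 steps: (0.2150, 0.2450, 0.2575, 0.2825)
After 3 steps: (0.1996, 0.2713, 0.2801, 0.2490)
After 4 steps: (0.2047, 0.2648, 0.2738, 0.2567)
P(in state 2 after 4 steps) = 0.2648

0.2648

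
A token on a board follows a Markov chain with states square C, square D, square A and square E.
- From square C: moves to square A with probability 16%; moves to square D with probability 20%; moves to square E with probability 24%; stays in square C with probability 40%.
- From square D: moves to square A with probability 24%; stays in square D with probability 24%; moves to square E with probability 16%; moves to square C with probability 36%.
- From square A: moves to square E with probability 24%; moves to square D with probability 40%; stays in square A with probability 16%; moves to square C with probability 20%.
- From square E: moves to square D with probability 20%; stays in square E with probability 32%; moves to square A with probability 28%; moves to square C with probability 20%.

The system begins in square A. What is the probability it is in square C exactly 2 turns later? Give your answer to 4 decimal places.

Propagate the distribution vector 2 turns from square A.
After 0 turns: (0.0000, 0.0000, 1.0000, 0.0000)
After 1 turn: (0.2000, 0.4000, 0.1600, 0.2400)
After 2 turns: (0.3040, 0.2480, 0.2208, 0.2272)
P(in square C after 2 turns) = 0.3040

0.3040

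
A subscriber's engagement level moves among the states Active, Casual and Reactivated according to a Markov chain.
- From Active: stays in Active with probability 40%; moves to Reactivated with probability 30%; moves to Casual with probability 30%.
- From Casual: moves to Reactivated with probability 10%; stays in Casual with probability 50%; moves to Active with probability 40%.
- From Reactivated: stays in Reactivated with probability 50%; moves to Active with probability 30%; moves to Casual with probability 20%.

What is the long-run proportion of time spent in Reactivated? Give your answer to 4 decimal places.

Let the stationary distribution be π with π = πP and π_1 + π_2 + π_3 = 1.
π_1 = 0.4·π_1 + 0.4·π_2 + 0.3·π_3
π_2 = 0.3·π_1 + 0.5·π_2 + 0.2·π_3
Solving with the normalization constraint gives π = (0.3710, 0.3387, 0.2903).
So the stationary probability of Reactivated is 0.2903.

0.2903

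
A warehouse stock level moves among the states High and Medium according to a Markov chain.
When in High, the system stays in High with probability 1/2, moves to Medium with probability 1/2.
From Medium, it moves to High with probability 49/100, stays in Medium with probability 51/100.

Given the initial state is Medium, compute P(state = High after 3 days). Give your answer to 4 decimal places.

0.4949

Propagate the distribution vector 3 days from Medium.
After 0 days: (0.0000, 1.0000)
After 1 day: (0.4900, 0.5100)
After 2 days: (0.4949, 0.5051)
After 3 days: (0.4949, 0.5051)
P(in High after 3 days) = 0.4949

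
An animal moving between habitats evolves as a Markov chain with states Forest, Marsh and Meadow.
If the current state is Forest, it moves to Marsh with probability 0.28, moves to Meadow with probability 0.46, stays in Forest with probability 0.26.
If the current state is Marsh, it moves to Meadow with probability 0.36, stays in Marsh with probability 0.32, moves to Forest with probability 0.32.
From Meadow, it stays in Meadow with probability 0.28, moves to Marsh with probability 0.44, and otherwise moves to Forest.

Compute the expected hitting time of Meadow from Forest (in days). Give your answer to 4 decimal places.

2.3211

Let t(s) be the expected number of days to first reach Meadow from state s, with t(Meadow) = 0. Conditioning on the first day:
t(Forest) = 1 + 0.26·t(Forest) + 0.28·t(Marsh)
t(Marsh) = 1 + 0.32·t(Forest) + 0.32·t(Marsh)
Solving: t(Forest) = 2.3211, t(Marsh) = 2.5629.
Expected days from Forest to Meadow: 2.3211.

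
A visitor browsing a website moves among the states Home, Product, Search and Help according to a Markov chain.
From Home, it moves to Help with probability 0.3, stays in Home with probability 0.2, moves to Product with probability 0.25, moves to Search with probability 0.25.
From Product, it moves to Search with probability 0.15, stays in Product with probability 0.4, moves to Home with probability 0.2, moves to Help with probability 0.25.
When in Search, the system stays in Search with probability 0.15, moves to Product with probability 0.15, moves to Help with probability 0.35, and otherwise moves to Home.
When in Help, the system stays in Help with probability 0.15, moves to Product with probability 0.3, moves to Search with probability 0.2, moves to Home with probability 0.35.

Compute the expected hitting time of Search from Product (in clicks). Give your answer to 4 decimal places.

Let t(s) be the expected number of clicks to first reach Search from state s, with t(Search) = 0. Conditioning on the first click:
t(Home) = 1 + 0.2·t(Home) + 0.25·t(Product) + 0.3·t(Help)
t(Product) = 1 + 0.2·t(Home) + 0.4·t(Product) + 0.25·t(Help)
t(Help) = 1 + 0.35·t(Home) + 0.3·t(Product) + 0.15·t(Help)
Solving: t(Home) = 4.8365, t(Product) = 5.3917, t(Help) = 5.0709.
Expected clicks from Product to Search: 5.3917.

5.3917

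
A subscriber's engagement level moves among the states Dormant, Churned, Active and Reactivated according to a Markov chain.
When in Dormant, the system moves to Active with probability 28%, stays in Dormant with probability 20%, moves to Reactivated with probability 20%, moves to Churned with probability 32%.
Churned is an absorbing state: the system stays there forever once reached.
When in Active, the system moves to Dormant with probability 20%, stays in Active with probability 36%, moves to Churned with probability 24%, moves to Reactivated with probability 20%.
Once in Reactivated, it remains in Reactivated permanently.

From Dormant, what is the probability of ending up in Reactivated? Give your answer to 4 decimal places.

0.4035

Let h(s) be the probability of absorption at Reactivated starting from transient state s. Then h(Reactivated) = 1 and h(Churned) = 0. By first-step analysis:
h(Dormant) = 0.2·h(Dormant) + 0.32·0 + 0.28·h(Active) + 0.2·1
h(Active) = 0.2·h(Dormant) + 0.24·0 + 0.36·h(Active) + 0.2·1
Solving: h(Dormant) = 0.4035, h(Active) = 0.4386.
Starting from Dormant, the probability is 0.4035.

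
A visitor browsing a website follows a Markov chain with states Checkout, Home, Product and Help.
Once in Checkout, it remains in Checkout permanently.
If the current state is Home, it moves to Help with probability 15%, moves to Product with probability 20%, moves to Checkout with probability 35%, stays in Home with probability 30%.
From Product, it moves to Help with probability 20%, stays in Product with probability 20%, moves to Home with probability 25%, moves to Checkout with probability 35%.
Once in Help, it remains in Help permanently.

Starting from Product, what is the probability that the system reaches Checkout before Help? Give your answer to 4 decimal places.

0.6520

Let h(s) be the probability of absorption at Checkout starting from transient state s. Then h(Checkout) = 1 and h(Help) = 0. By first-step analysis:
h(Home) = 0.35·1 + 0.3·h(Home) + 0.2·h(Product) + 0.15·0
h(Product) = 0.35·1 + 0.25·h(Home) + 0.2·h(Product) + 0.2·0
Solving: h(Home) = 0.6863, h(Product) = 0.6520.
Starting from Product, the probability is 0.6520.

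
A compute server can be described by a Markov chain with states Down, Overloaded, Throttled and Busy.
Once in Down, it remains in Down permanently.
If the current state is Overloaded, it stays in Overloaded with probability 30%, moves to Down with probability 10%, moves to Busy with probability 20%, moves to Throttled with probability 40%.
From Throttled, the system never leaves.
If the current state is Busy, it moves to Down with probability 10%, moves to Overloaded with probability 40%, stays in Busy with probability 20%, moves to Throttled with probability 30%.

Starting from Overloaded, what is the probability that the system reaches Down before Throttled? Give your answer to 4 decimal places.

0.2083

Let h(s) be the probability of absorption at Down starting from transient state s. Then h(Down) = 1 and h(Throttled) = 0. By first-step analysis:
h(Overloaded) = 0.1·1 + 0.3·h(Overloaded) + 0.4·0 + 0.2·h(Busy)
h(Busy) = 0.1·1 + 0.4·h(Overloaded) + 0.3·0 + 0.2·h(Busy)
Solving: h(Overloaded) = 0.2083, h(Busy) = 0.2292.
Starting from Overloaded, the probability is 0.2083.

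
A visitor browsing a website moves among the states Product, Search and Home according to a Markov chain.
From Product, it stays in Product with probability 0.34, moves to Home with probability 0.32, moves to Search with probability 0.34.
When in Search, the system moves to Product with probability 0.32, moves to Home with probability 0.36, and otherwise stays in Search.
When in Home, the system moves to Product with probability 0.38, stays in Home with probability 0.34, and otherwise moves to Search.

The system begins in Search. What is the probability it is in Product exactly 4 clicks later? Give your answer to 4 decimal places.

0.3473

Propagate the distribution vector 4 clicks from Search.
After 0 clicks: (0.0000, 1.0000, 0.0000)
After 1 click: (0.3200, 0.3200, 0.3600)
After 2 clicks: (0.3480, 0.3120, 0.3400)
After 3 clicks: (0.3474, 0.3134, 0.3393)
After 4 clicks: (0.3473, 0.3134, 0.3393)
P(in Product after 4 clicks) = 0.3473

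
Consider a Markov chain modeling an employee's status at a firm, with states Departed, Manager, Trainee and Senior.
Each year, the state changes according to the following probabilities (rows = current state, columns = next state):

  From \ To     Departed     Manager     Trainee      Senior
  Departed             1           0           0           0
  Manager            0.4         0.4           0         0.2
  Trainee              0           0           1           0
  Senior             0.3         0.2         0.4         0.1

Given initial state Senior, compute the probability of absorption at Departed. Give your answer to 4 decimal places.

Let h(s) be the probability of absorption at Departed starting from transient state s. Then h(Departed) = 1 and h(Trainee) = 0. By first-step analysis:
h(Manager) = 0.4·1 + 0.4·h(Manager) + 0.2·h(Senior)
h(Senior) = 0.3·1 + 0.2·h(Manager) + 0.4·0 + 0.1·h(Senior)
Solving: h(Manager) = 0.8400, h(Senior) = 0.5200.
Starting from Senior, the probability is 0.5200.

0.5200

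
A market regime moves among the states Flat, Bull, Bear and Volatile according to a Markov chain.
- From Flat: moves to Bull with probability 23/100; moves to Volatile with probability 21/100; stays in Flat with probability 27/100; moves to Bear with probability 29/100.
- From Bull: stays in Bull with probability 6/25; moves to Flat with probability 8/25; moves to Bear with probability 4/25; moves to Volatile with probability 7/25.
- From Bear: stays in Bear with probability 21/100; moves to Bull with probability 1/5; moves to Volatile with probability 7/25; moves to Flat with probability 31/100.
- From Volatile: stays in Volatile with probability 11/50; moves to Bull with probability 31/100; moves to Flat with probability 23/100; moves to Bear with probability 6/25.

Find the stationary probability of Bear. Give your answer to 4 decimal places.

0.2276

Let the stationary distribution be π with π = πP and π_1 + π_2 + π_3 + π_4 = 1.
π_1 = 0.27·π_1 + 0.32·π_2 + 0.31·π_3 + 0.23·π_4
π_2 = 0.23·π_1 + 0.24·π_2 + 0.2·π_3 + 0.31·π_4
π_3 = 0.29·π_1 + 0.16·π_2 + 0.21·π_3 + 0.24·π_4
Solving with the normalization constraint gives π = (0.2815, 0.2453, 0.2276, 0.2456).
So the stationary probability of Bear is 0.2276.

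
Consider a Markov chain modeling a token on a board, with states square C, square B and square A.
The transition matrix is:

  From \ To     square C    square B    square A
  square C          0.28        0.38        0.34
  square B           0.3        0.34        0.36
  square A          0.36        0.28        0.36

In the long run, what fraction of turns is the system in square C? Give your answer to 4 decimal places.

0.3149

Let the stationary distribution be π with π = πP and π_1 + π_2 + π_3 = 1.
π_1 = 0.28·π_1 + 0.3·π_2 + 0.36·π_3
π_2 = 0.38·π_1 + 0.34·π_2 + 0.28·π_3
Solving with the normalization constraint gives π = (0.3149, 0.3314, 0.3537).
So the stationary probability of square C is 0.3149.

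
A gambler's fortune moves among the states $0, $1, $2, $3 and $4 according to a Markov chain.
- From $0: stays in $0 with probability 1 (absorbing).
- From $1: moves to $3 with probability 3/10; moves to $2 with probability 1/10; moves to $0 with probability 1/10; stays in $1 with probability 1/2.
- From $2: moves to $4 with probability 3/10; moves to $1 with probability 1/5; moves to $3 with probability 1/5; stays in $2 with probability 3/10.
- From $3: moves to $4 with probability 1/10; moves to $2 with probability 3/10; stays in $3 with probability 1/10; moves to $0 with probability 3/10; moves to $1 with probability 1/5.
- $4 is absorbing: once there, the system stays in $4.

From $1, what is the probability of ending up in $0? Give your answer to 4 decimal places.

0.6207

Let h(s) be the probability of absorption at $0 starting from transient state s. Then h($0) = 1 and h($4) = 0. By first-step analysis:
h($1) = 0.1·1 + 0.5·h($1) + 0.1·h($2) + 0.3·h($3)
h($2) = 0.2·h($1) + 0.3·h($2) + 0.2·h($3) + 0.3·0
h($3) = 0.3·1 + 0.2·h($1) + 0.3·h($2) + 0.1·h($3) + 0.1·0
Solving: h($1) = 0.6207, h($2) = 0.3448, h($3) = 0.5862.
Starting from $1, the probability is 0.6207.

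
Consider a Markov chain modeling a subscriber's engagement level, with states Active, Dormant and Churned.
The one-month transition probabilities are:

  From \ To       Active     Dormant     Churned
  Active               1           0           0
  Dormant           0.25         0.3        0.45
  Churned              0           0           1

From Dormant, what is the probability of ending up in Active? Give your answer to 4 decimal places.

0.3571

Let h(s) be the probability of absorption at Active starting from transient state s. Then h(Active) = 1 and h(Churned) = 0. By first-step analysis:
h(Dormant) = 0.25·1 + 0.3·h(Dormant) + 0.45·0
Solving: h(Dormant) = 0.3571.
Starting from Dormant, the probability is 0.3571.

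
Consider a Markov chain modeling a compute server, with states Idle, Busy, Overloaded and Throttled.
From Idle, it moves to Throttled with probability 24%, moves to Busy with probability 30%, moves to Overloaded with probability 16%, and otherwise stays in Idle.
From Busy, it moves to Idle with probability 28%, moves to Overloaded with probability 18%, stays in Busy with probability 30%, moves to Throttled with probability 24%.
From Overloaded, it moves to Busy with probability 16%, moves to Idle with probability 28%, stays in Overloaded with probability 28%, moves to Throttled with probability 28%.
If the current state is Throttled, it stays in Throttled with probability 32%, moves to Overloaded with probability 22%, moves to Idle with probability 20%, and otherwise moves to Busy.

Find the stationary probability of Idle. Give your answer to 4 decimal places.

0.2637

Let the stationary distribution be π with π = πP and π_1 + π_2 + π_3 + π_4 = 1.
π_1 = 0.3·π_1 + 0.28·π_2 + 0.28·π_3 + 0.2·π_4
π_2 = 0.3·π_1 + 0.3·π_2 + 0.16·π_3 + 0.26·π_4
π_3 = 0.16·π_1 + 0.18·π_2 + 0.28·π_3 + 0.22·π_4
Solving with the normalization constraint gives π = (0.2637, 0.2603, 0.2061, 0.2698).
So the stationary probability of Idle is 0.2637.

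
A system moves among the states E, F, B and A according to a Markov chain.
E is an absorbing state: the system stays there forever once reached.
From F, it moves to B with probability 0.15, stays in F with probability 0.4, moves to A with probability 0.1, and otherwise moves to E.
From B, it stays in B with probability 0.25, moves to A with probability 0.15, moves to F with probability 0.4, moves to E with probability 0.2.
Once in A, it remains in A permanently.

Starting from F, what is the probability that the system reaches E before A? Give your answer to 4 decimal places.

Let h(s) be the probability of absorption at E starting from transient state s. Then h(E) = 1 and h(A) = 0. By first-step analysis:
h(F) = 0.35·1 + 0.4·h(F) + 0.15·h(B) + 0.1·0
h(B) = 0.2·1 + 0.4·h(F) + 0.25·h(B) + 0.15·0
Solving: h(F) = 0.7500, h(B) = 0.6667.
Starting from F, the probability is 0.7500.

0.7500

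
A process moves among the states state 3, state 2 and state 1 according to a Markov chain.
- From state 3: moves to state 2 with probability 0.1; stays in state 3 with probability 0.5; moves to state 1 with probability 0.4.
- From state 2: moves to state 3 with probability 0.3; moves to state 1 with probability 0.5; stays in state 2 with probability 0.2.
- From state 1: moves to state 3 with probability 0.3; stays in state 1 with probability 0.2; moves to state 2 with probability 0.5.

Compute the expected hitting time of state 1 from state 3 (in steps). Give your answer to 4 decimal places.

Let t(s) be the expected number of steps to first reach state 1 from state s, with t(state 1) = 0. Conditioning on the first step:
t(state 3) = 1 + 0.5·t(state 3) + 0.1·t(state 2)
t(state 2) = 1 + 0.3·t(state 3) + 0.2·t(state 2)
Solving: t(state 3) = 2.4324, t(state 2) = 2.1622.
Expected steps from state 3 to state 1: 2.4324.

2.4324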